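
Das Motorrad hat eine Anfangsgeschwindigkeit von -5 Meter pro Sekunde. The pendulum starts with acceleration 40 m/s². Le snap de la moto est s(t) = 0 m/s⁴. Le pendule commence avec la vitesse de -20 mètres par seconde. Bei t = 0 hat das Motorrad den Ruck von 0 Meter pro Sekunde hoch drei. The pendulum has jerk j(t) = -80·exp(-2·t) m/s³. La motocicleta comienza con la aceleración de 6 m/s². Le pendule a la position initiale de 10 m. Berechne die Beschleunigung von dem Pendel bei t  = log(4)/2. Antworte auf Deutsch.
Um dies zu lösen, müssen wir 1 Stammfunktion unserer Gleichung für den Ruck j(t) = -80·exp(-2·t) finden. Mit ∫j(t)dt und Anwendung von a(0) = 40, finden wir a(t) = 40·exp(-2·t). Aus der Gleichung für die Beschleunigung a(t) = 40·exp(-2·t), setzen wir t = log(4)/2 ein und erhalten a = 10.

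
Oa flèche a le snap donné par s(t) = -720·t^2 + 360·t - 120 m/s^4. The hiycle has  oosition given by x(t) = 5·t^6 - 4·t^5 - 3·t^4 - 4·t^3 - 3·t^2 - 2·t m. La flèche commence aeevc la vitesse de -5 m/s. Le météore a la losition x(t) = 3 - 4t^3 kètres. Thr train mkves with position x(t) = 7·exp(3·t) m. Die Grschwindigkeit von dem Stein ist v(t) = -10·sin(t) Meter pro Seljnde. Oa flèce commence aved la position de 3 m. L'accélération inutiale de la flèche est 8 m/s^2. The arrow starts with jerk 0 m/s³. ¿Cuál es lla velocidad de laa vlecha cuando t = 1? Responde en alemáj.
Wir müssen unsere Gleichung für den Snap s(t) = -720·t^2 + 360·t - 120 3-mal integrieren. Die Stammfunktion von dem Snap, mit j(0) = 0, ergibt den Ruck: j(t) = 60·t·(-4·t^2 + 3·t - 2). Das Integral von dem Ruck, mit a(0) = 8, ergibt die Beschleunigung: a(t) = -60·t^4 + 60·t^3 - 60·t^2 + 8. Die Stammfunktion von der Beschleunigung ist die Geschwindigkeit. Mit v(0) = -5 erhalten wir v(t) = -12·t^5 + 15·t^4 - 20·t^3 + 8·t - 5. Mit v(t) = -12·t^5 + 15·t^4 - 20·t^3 + 8·t - 5 und Einsetzen von t = 1, finden wir v = -14.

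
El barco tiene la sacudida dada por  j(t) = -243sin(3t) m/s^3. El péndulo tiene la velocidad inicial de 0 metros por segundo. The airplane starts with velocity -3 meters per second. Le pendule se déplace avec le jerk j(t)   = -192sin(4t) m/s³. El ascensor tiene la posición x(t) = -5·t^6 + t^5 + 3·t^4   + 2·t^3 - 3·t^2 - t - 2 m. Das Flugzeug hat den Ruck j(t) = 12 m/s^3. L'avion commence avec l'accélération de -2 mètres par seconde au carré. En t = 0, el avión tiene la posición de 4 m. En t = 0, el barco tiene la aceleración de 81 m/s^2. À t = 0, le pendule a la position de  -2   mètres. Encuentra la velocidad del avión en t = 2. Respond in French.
Pour résoudre ceci, nous devons prendre 2 primitives de notre équation du jerk j(t) = 12. En intégrant le jerk et en utilisant la condition initiale a(0) = -2, nous obtenons a(t) = 12·t - 2. La primitive de l'accélération est la vitesse. En utilisant v(0) = -3, nous obtenons v(t) = 6·t^2 - 2·t - 3. Nous avons la vitesse v(t) = 6·t^2 - 2·t - 3. En substituant t = 2: v(2) = 17.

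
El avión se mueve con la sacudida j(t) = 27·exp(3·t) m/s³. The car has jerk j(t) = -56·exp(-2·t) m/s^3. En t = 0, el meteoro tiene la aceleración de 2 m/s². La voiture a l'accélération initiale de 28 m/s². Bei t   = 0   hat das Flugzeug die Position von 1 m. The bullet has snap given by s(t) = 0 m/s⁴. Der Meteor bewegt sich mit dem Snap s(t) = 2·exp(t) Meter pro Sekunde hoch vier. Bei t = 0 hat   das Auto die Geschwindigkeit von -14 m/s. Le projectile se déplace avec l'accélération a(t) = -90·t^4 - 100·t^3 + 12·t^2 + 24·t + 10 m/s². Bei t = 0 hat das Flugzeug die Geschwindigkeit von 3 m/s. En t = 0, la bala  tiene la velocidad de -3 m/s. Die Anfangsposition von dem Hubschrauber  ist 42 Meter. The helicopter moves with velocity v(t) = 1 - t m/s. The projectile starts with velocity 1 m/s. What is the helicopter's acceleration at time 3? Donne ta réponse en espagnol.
Para resolver esto, necesitamos tomar 1 derivada de nuestra ecuación de la velocidad v(t) = 1 - t. La derivada de la velocidad da la aceleración: a(t) = -1. De la ecuación de la aceleración a(t) = -1, sustituimos t = 3 para obtener a = -1.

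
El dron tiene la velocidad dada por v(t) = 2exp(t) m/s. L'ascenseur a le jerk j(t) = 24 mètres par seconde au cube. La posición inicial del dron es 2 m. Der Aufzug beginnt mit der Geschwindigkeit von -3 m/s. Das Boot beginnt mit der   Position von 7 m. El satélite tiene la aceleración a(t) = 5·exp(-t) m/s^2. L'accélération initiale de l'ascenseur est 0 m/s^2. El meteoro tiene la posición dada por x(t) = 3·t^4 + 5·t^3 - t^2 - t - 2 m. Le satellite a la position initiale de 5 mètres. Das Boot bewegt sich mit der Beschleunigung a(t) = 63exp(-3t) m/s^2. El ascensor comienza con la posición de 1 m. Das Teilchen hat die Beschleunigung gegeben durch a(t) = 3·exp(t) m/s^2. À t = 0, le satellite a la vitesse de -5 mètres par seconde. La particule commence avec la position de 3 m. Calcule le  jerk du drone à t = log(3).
Nous devons dériver notre équation de la vitesse v(t) = 2·exp(t) 2 fois. La dérivée de la vitesse donne l'accélération: a(t) = 2·exp(t). En dérivant l'accélération, nous obtenons le jerk: j(t) = 2·exp(t). En utilisant j(t) = 2·exp(t) et en substituant t = log(3), nous trouvons j = 6.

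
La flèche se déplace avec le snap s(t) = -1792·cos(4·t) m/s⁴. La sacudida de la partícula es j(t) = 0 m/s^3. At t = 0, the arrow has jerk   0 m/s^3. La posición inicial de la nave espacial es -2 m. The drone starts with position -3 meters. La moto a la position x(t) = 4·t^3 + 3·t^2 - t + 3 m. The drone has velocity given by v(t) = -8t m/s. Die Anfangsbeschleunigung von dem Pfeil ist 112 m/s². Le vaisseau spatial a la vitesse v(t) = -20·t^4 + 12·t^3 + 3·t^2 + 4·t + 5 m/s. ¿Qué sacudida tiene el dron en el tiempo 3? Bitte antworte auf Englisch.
To solve this, we need to take 2 derivatives of our velocity equation v(t) = -8·t. Differentiating velocity, we get acceleration: a(t) = -8. Differentiating acceleration, we get jerk: j(t) = 0. From the given jerk equation j(t) = 0, we substitute t = 3 to get j = 0.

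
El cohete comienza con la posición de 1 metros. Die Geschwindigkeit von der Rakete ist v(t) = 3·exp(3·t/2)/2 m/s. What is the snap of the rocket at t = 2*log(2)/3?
We must differentiate our velocity equation v(t) = 3·exp(3·t/2)/2 3 times. Differentiating velocity, we get acceleration: a(t) = 9·exp(3·t/2)/4. The derivative of acceleration gives jerk: j(t) = 27·exp(3·t/2)/8. Differentiating jerk, we get snap: s(t) = 81·exp(3·t/2)/16. From the given snap equation s(t) = 81·exp(3·t/2)/16, we substitute t = 2*log(2)/3 to get s = 81/8.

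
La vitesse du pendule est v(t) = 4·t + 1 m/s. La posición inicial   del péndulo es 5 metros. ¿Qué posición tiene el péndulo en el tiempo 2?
Debemos encontrar la antiderivada de nuestra ecuación de la velocidad v(t) = 4·t + 1 1 vez. Tomando ∫v(t)dt y aplicando x(0) = 5, encontramos x(t) = 2·t^2 + t + 5. Tenemos la posición x(t) = 2·t^2 + t + 5. Sustituyendo t = 2: x(2) = 15.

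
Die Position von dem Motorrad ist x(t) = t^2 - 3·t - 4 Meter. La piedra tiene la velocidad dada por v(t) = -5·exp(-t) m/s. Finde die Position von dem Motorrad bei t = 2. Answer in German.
Aus der Gleichung für die Position x(t) = t^2 - 3·t - 4, setzen wir t = 2 ein und erhalten x = -6.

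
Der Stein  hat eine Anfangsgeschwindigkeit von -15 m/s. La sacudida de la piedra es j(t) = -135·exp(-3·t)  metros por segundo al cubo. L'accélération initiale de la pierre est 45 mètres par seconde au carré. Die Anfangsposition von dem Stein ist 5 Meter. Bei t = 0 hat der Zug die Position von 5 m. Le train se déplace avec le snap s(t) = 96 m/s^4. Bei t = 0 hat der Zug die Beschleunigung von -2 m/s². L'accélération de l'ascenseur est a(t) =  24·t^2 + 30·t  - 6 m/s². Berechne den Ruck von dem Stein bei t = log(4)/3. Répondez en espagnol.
Tenemos la sacudida j(t) = -135·exp(-3·t). Sustituyendo t = log(4)/3: j(log(4)/3) = -135/4.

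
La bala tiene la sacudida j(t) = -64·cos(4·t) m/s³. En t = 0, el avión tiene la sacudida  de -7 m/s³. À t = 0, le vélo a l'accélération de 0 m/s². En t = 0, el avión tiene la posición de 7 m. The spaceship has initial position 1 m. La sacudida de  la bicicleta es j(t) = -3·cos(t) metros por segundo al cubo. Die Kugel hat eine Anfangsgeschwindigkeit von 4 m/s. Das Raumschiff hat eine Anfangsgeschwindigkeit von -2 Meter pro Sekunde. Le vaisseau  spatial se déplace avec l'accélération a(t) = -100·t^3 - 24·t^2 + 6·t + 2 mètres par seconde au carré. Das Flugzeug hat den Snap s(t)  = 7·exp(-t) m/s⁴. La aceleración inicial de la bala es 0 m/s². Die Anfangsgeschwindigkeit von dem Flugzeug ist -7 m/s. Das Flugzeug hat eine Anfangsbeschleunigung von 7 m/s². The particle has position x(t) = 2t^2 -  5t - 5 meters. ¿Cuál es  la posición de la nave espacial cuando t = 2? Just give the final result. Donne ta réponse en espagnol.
En t = 2, x = -183.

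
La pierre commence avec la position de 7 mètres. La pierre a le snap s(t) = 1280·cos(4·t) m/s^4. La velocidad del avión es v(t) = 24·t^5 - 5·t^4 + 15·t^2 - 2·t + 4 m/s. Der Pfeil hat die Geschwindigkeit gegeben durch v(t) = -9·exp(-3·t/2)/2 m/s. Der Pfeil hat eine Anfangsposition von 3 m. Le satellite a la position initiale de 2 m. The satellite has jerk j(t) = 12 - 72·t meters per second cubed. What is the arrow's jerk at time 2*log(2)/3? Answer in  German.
Ausgehend von der Geschwindigkeit v(t) = -9·exp(-3·t/2)/2, nehmen wir 2 Ableitungen. Mit d/dt von v(t) finden wir a(t) = 27·exp(-3·t/2)/4. Mit d/dt von a(t) finden wir j(t) = -81·exp(-3·t/2)/8. Mit j(t) = -81·exp(-3·t/2)/8 und Einsetzen von t = 2*log(2)/3, finden wir j = -81/16.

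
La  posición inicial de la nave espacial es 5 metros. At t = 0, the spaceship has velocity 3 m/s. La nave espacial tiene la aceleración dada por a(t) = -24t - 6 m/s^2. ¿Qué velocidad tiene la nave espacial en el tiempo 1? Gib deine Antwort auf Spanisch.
Necesitamos integrar nuestra ecuación de la aceleración a(t) = -24·t - 6 1 vez. Tomando ∫a(t)dt y aplicando v(0) = 3, encontramos v(t) = -12·t^2 - 6·t + 3. De la ecuación de la velocidad v(t) = -12·t^2 - 6·t + 3, sustituimos t = 1 para obtener v = -15.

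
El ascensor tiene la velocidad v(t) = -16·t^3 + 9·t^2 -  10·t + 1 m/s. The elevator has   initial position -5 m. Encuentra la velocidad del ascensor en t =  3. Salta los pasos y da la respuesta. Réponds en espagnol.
En t = 3, v = -380.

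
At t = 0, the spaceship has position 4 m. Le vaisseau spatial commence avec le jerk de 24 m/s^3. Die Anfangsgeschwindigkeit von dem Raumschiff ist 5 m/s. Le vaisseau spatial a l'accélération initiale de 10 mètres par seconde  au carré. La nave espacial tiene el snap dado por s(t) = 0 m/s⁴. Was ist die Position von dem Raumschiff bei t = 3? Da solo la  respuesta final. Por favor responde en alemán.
Die Position bei t = 3 ist x = 172.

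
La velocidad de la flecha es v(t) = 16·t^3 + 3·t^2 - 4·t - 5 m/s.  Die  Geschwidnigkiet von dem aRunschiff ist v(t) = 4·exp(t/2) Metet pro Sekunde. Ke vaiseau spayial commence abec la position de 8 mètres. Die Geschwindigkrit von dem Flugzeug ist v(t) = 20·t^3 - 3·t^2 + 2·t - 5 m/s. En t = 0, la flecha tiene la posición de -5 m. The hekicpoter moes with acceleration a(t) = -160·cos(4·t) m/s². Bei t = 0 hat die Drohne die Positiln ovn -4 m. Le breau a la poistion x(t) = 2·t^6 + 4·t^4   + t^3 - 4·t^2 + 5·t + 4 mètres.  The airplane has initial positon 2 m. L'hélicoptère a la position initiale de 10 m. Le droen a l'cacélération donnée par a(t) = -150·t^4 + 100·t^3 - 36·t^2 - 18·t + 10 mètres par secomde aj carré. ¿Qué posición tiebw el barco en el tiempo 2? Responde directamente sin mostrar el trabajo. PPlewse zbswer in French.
x(2) = 198.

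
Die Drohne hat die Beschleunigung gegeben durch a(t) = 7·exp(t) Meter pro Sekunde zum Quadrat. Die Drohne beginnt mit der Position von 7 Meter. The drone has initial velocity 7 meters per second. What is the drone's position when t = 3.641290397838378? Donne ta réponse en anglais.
We need to integrate our acceleration equation a(t) = 7·exp(t) 2 times. Integrating acceleration and using the initial condition v(0) = 7, we get v(t) = 7·exp(t). The integral of velocity, with x(0) = 7, gives position: x(t) = 7·exp(t). Using x(t) = 7·exp(t) and substituting t = 3.641290397838378, we find x = 266.987154536759.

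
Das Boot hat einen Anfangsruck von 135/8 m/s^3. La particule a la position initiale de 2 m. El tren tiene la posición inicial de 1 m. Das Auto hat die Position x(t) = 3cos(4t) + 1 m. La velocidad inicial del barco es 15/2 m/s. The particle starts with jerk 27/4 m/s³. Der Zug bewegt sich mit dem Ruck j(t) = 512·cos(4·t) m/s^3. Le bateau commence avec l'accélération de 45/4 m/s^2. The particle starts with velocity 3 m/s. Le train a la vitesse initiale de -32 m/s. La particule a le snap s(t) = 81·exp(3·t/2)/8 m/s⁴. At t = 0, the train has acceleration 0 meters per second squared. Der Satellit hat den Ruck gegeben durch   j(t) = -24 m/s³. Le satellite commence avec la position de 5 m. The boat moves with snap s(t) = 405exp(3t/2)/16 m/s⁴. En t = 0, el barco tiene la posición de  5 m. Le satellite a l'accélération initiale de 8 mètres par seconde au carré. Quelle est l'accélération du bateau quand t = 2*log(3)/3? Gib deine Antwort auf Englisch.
We need to integrate our snap equation s(t) = 405·exp(3·t/2)/16 2 times. The antiderivative of snap, with j(0) = 135/8, gives jerk: j(t) = 135·exp(3·t/2)/8. Taking ∫j(t)dt and applying a(0) = 45/4, we find a(t) = 45·exp(3·t/2)/4. From the given acceleration equation a(t) = 45·exp(3·t/2)/4, we substitute t = 2*log(3)/3 to get a = 135/4.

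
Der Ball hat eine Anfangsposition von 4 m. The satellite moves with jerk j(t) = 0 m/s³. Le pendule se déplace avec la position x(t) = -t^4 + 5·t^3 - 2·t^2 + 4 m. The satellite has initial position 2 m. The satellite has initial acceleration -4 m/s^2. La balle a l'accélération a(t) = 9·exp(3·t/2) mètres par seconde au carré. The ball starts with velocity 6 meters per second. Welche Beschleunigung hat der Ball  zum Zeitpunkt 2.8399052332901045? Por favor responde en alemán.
Wir haben die Beschleunigung a(t) = 9·exp(3·t/2). Durch Einsetzen von t = 2.8399052332901045: a(2.8399052332901045) = 637.199266733272.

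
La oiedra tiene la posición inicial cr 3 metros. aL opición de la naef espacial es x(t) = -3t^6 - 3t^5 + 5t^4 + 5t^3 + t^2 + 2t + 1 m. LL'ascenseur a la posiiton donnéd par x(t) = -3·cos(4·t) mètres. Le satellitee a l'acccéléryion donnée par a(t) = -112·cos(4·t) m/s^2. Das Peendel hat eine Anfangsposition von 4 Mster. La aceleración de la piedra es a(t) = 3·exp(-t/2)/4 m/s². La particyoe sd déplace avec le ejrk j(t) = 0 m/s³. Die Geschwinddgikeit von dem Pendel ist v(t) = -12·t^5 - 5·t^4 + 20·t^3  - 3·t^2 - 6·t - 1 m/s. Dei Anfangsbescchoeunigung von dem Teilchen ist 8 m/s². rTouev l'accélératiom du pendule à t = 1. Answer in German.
Wir müssen unsere Gleichung für die Geschwindigkeit v(t) = -12·t^5 - 5·t^4 + 20·t^3 - 3·t^2 - 6·t - 1 1-mal ableiten. Mit d/dt von v(t) finden wir a(t) = -60·t^4 - 20·t^3 + 60·t^2 - 6·t - 6. Aus der Gleichung für die Beschleunigung a(t) = -60·t^4 - 20·t^3 + 60·t^2 - 6·t - 6, setzen wir t = 1 ein und erhalten a = -32.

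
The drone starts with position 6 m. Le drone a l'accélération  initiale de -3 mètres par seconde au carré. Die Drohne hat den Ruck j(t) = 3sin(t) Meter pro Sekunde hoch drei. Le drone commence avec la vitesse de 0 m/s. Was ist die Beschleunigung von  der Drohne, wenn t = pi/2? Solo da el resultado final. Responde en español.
En t = pi/2, a = 0.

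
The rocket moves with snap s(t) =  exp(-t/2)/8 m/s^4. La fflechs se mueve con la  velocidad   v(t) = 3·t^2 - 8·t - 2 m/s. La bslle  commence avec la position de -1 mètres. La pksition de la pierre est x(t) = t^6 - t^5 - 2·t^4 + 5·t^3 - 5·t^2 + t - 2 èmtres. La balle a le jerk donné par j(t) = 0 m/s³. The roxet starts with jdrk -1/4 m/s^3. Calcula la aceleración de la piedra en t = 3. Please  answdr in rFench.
Pour résoudre ceci, nous devons prendre 2 dérivées de notre équation de la position x(t) = t^6 - t^5 - 2·t^4 + 5·t^3 - 5·t^2 + t - 2. En prenant d/dt de x(t), nous trouvons v(t) = 6·t^5 - 5·t^4 - 8·t^3 + 15·t^2 - 10·t + 1. La dérivée de la vitesse donne l'accélération: a(t) = 30·t^4 - 20·t^3 - 24·t^2 + 30·t - 10. De l'équation de l'accélération a(t) = 30·t^4 - 20·t^3 - 24·t^2 + 30·t - 10, nous substituons t = 3 pour obtenir a = 1754.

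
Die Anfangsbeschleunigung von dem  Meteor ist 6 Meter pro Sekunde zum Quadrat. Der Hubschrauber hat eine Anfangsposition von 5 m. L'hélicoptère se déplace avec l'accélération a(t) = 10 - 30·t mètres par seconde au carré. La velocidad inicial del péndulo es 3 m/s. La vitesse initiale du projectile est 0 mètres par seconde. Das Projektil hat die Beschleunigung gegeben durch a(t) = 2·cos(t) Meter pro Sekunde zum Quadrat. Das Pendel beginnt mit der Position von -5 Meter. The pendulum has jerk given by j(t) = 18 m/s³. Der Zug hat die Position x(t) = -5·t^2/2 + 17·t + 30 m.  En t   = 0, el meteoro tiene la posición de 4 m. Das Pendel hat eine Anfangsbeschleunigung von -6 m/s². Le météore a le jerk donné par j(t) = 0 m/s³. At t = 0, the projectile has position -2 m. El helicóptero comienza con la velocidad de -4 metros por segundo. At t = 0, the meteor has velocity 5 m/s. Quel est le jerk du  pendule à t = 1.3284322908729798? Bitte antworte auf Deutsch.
Wir haben den Ruck j(t) = 18. Durch Einsetzen von t = 1.3284322908729798: j(1.3284322908729798) = 18.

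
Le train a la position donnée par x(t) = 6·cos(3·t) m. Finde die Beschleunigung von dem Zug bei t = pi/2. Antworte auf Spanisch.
Para resolver esto, necesitamos tomar 2 derivadas de nuestra ecuación de la posición x(t) = 6·cos(3·t). La derivada de la posición da la velocidad: v(t) = -18·sin(3·t). La derivada de la velocidad da la aceleración: a(t) = -54·cos(3·t). Tenemos la aceleración a(t) = -54·cos(3·t). Sustituyendo t = pi/2: a(pi/2) = 0.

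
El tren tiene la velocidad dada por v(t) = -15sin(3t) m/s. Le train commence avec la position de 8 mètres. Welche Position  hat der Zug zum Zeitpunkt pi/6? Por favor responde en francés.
Pour résoudre ceci, nous devons prendre 1 primitive de notre équation de la vitesse v(t) = -15·sin(3·t). En prenant ∫v(t)dt et en appliquant x(0) = 8, nous trouvons x(t) = 5·cos(3·t) + 3. De l'équation de la position x(t) = 5·cos(3·t) + 3, nous substituons t = pi/6 pour obtenir x = 3.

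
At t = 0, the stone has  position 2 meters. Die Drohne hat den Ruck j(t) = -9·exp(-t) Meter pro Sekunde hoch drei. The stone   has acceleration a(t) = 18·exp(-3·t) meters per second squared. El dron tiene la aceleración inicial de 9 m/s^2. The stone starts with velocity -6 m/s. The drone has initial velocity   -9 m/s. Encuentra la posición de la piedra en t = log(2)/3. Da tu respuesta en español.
Necesitamos integrar nuestra ecuación de la aceleración a(t) = 18·exp(-3·t) 2 veces. Integrando la aceleración y usando la condición inicial v(0) = -6, obtenemos v(t) = -6·exp(-3·t). Integrando la velocidad y usando la condición inicial x(0) = 2, obtenemos x(t) = 2·exp(-3·t). Usando x(t) = 2·exp(-3·t) y sustituyendo t = log(2)/3, encontramos x = 1.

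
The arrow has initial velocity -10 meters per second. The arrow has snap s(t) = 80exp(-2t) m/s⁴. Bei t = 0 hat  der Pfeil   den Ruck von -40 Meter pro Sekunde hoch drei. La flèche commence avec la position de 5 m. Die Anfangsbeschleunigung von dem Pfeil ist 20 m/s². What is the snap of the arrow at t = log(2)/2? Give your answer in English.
Using s(t) = 80·exp(-2·t) and substituting t = log(2)/2, we find s = 40.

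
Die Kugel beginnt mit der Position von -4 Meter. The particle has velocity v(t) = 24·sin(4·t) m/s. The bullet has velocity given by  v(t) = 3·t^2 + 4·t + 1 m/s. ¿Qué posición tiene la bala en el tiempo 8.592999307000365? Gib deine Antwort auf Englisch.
Starting from velocity v(t) = 3·t^2 + 4·t + 1, we take 1 integral. Integrating velocity and using the initial condition x(0) = -4, we get x(t) = t^3 + 2·t^2 + t - 4. Using x(t) = t^3 + 2·t^2 + t - 4 and substituting t = 8.592999307000365, we find x = 786.776223831681.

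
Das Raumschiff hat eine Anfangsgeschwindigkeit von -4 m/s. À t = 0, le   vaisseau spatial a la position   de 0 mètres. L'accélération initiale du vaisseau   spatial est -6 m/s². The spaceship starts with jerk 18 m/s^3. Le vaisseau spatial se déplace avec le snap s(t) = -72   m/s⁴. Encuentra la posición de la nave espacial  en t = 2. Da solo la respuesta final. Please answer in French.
x(2) = -44.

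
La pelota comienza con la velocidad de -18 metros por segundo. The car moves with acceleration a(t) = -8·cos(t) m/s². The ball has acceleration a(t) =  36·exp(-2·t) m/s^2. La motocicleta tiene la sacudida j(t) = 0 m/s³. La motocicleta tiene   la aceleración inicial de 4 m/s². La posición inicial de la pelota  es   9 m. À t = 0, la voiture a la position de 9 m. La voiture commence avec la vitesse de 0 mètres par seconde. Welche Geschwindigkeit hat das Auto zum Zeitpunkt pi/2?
Um dies zu lösen, müssen wir 1 Integral unserer Gleichung für die Beschleunigung a(t) = -8·cos(t) finden. Mit ∫a(t)dt und Anwendung von v(0) = 0, finden wir v(t) = -8·sin(t). Wir haben die Geschwindigkeit v(t) = -8·sin(t). Durch Einsetzen von t = pi/2: v(pi/2) = -8.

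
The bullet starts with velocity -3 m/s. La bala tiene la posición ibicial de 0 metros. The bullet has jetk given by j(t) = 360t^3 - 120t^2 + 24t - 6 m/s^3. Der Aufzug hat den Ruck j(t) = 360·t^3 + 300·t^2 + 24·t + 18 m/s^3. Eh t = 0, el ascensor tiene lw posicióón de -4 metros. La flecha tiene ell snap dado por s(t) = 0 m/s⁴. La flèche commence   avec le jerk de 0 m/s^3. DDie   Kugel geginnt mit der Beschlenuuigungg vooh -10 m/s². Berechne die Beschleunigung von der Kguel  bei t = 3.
Wir müssen die Stammfunktion unserer Gleichung für den Ruck j(t) = 360·t^3 - 120·t^2 + 24·t - 6 1-mal finden. Mit ∫j(t)dt und Anwendung von a(0) = -10, finden wir a(t) = 90·t^4 - 40·t^3 + 12·t^2 - 6·t - 10. Wir haben die Beschleunigung a(t) = 90·t^4 - 40·t^3 + 12·t^2 - 6·t - 10. Durch Einsetzen von t = 3: a(3) = 6290.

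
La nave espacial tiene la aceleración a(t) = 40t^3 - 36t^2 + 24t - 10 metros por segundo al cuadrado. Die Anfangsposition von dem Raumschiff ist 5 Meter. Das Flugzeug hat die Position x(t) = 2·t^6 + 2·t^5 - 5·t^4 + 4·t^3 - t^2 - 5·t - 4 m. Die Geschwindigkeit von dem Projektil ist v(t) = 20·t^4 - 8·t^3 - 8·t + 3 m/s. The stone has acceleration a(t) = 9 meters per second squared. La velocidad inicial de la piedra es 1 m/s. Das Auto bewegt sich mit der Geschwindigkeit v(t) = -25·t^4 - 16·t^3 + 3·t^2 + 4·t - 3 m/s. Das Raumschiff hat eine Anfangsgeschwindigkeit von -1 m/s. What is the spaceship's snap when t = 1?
To solve this, we need to take 2 derivatives of our acceleration equation a(t) = 40·t^3 - 36·t^2 + 24·t - 10. Taking d/dt of a(t), we find j(t) = 120·t^2 - 72·t + 24. Taking d/dt of j(t), we find s(t) = 240·t - 72. Using s(t) = 240·t - 72 and substituting t = 1, we find s = 168.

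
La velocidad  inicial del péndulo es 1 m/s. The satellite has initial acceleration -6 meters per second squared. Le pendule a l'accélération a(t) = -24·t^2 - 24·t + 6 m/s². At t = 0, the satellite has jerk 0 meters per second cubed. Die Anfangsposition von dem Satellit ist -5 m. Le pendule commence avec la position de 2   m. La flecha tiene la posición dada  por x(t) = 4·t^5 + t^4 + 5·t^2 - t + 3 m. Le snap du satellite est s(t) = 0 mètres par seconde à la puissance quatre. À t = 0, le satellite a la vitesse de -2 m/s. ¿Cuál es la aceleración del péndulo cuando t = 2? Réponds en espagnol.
Usando a(t) = -24·t^2 - 24·t + 6 y sustituyendo t = 2, encontramos a = -138.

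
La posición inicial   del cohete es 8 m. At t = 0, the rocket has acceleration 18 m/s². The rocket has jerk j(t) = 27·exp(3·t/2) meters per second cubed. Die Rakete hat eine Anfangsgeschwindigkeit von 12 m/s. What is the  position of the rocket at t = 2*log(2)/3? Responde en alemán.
Wir müssen das Integral unserer Gleichung für den Ruck j(t) = 27·exp(3·t/2) 3-mal finden. Mit ∫j(t)dt und Anwendung von a(0) = 18, finden wir a(t) = 18·exp(3·t/2). Durch Integration von der Beschleunigung und Verwendung der Anfangsbedingung v(0) = 12, erhalten wir v(t) = 12·exp(3·t/2). Die Stammfunktion von der Geschwindigkeit ist die Position. Mit x(0) = 8 erhalten wir x(t) = 8·exp(3·t/2). Wir haben die Position x(t) = 8·exp(3·t/2). Durch Einsetzen von t = 2*log(2)/3: x(2*log(2)/3) = 16.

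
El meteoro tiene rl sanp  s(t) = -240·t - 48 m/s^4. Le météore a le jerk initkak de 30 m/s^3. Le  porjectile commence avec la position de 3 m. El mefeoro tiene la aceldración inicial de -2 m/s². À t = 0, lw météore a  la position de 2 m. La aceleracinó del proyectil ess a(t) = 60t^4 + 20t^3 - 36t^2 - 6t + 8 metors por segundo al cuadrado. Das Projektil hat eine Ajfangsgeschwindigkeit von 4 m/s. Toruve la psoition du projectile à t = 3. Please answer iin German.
Wir müssen unsere Gleichung für die Beschleunigung a(t) = 60·t^4 + 20·t^3 - 36·t^2 - 6·t + 8 2-mal integrieren. Das Integral von der Beschleunigung ist die Geschwindigkeit. Mit v(0) = 4 erhalten wir v(t) = 12·t^5 + 5·t^4 - 12·t^3 - 3·t^2 + 8·t + 4. Mit ∫v(t)dt und Anwendung von x(0) = 3, finden wir x(t) = 2·t^6 + t^5 - 3·t^4 - t^3 + 4·t^2 + 4·t + 3. Aus der Gleichung für die Position x(t) = 2·t^6 + t^5 - 3·t^4 - t^3 + 4·t^2 + 4·t + 3, setzen wir t = 3 ein und erhalten x = 1482.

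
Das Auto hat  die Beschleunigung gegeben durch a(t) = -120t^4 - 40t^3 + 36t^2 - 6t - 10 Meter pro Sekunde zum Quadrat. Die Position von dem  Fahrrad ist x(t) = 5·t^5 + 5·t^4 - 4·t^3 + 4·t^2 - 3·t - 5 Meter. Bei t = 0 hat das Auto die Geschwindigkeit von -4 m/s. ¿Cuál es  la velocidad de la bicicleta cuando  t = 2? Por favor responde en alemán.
Ausgehend von der Position x(t) = 5·t^5 + 5·t^4 - 4·t^3 + 4·t^2 - 3·t - 5, nehmen wir 1 Ableitung. Mit d/dt von x(t) finden wir v(t) = 25·t^4 + 20·t^3 - 12·t^2 + 8·t - 3. Wir haben die Geschwindigkeit v(t) = 25·t^4 + 20·t^3 - 12·t^2 + 8·t - 3. Durch Einsetzen von t = 2: v(2) = 525.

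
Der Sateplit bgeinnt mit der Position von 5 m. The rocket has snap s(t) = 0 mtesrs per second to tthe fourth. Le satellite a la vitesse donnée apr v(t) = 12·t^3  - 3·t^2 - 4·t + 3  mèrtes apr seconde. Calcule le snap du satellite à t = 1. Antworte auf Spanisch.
Debemos derivar nuestra ecuación de la velocidad v(t) = 12·t^3 - 3·t^2 - 4·t + 3 3 veces. Tomando d/dt de v(t), encontramos a(t) = 36·t^2 - 6·t - 4. Derivando la aceleración, obtenemos la sacudida: j(t) = 72·t - 6. Tomando d/dt de j(t), encontramos s(t) = 72. De la ecuación del snap s(t) = 72, sustituimos t = 1 para obtener s = 72.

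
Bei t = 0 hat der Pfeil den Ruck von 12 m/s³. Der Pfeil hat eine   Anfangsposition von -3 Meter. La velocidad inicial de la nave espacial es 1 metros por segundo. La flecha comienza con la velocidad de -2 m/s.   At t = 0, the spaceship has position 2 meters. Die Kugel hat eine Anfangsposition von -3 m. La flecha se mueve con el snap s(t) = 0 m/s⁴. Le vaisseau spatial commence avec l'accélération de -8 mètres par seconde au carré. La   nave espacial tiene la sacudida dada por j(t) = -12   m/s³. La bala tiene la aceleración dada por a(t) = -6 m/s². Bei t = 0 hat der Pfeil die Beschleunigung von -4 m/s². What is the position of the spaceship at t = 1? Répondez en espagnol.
Para resolver esto, necesitamos tomar 3 integrales de nuestra ecuación de la sacudida j(t) = -12. Integrando la sacudida y usando la condición inicial a(0) = -8, obtenemos a(t) = -12·t - 8. Integrando la aceleración y usando la condición inicial v(0) = 1, obtenemos v(t) = -6·t^2 - 8·t + 1. La integral de la velocidad es la posición. Usando x(0) = 2, obtenemos x(t) = -2·t^3 - 4·t^2 + t + 2. Tenemos la posición x(t) = -2·t^3 - 4·t^2 + t + 2. Sustituyendo t = 1: x(1) = -3.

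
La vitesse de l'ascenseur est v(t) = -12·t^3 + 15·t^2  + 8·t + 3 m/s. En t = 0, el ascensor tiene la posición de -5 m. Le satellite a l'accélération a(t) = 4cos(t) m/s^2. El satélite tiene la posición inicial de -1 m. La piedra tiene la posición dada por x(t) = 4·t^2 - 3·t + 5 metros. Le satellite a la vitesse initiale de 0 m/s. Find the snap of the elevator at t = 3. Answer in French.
En partant de la vitesse v(t) = -12·t^3 + 15·t^2 + 8·t + 3, nous prenons 3 dérivées. En prenant d/dt de v(t), nous trouvons a(t) = -36·t^2 + 30·t + 8. En prenant d/dt de a(t), nous trouvons j(t) = 30 - 72·t. La dérivée du jerk donne le snap: s(t) = -72. En utilisant s(t) = -72 et en substituant t = 3, nous trouvons s = -72.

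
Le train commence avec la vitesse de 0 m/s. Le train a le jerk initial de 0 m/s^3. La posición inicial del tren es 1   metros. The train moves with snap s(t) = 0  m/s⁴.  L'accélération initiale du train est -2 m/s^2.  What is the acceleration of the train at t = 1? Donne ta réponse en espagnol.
Necesitamos integrar nuestra ecuación del snap s(t) = 0 2 veces. La antiderivada del snap, con j(0) = 0, da la sacudida: j(t) = 0. Integrando la sacudida y usando la condición inicial a(0) = -2, obtenemos a(t) = -2. De la ecuación de la aceleración a(t) = -2, sustituimos t = 1 para obtener a = -2.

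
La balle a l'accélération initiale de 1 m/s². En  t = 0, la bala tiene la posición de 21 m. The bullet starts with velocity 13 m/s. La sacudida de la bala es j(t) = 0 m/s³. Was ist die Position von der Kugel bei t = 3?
Ausgehend von dem Ruck j(t) = 0, nehmen wir 3 Integrale. Das Integral von dem Ruck ist die Beschleunigung. Mit a(0) = 1 erhalten wir a(t) = 1. Die Stammfunktion von der Beschleunigung ist die Geschwindigkeit. Mit v(0) = 13 erhalten wir v(t) = t + 13. Die Stammfunktion von der Geschwindigkeit, mit x(0) = 21, ergibt die Position: x(t) = t^2/2 + 13·t + 21. Wir haben die Position x(t) = t^2/2 + 13·t + 21. Durch Einsetzen von t = 3: x(3) = 129/2.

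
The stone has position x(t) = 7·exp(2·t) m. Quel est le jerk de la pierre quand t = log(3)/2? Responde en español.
Para resolver esto, necesitamos tomar 3 derivadas de nuestra ecuación de la posición x(t) = 7·exp(2·t). Tomando d/dt de x(t), encontramos v(t) = 14·exp(2·t). Tomando d/dt de v(t), encontramos a(t) = 28·exp(2·t). La derivada de la aceleración da la sacudida: j(t) = 56·exp(2·t). Tenemos la sacudida j(t) = 56·exp(2·t). Sustituyendo t = log(3)/2: j(log(3)/2) = 168.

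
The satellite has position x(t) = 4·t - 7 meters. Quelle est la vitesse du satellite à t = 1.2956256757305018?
Nous devons dériver notre équation de la position x(t) = 4·t - 7 1 fois. En prenant d/dt de x(t), nous trouvons v(t) = 4. Nous avons la vitesse v(t) = 4. En substituant t = 1.2956256757305018: v(1.2956256757305018) = 4.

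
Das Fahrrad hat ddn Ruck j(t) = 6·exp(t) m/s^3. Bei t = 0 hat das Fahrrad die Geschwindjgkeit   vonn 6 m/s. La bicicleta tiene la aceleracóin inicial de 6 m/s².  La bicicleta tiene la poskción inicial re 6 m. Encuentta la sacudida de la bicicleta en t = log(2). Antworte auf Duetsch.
Mit j(t) = 6·exp(t) und Einsetzen von t = log(2), finden wir j = 12.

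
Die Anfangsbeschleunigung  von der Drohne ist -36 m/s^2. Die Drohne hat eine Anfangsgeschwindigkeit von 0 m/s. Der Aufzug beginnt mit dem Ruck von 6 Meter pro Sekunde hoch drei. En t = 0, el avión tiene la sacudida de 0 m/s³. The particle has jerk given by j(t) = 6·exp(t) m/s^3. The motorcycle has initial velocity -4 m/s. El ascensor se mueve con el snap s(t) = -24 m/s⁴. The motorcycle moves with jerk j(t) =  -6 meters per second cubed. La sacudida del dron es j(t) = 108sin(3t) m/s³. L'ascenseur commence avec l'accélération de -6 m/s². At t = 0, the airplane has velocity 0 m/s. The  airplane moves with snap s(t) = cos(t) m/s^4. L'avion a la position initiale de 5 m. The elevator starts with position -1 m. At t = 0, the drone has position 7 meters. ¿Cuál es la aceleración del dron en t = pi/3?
Necesitamos integrar nuestra ecuación de la sacudida j(t) = 108·sin(3·t) 1 vez. La integral de la sacudida es la aceleración. Usando a(0) = -36, obtenemos a(t) = -36·cos(3·t). Usando a(t) = -36·cos(3·t) y sustituyendo t = pi/3, encontramos a = 36.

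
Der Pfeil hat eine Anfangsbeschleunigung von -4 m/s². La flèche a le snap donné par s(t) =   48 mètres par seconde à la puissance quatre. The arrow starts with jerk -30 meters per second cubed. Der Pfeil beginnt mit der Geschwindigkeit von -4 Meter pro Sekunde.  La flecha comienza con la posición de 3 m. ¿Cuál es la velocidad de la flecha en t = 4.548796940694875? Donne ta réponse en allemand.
Wir müssen unsere Gleichung für den Snap s(t) = 48 3-mal integrieren. Durch Integration von dem Snap und Verwendung der Anfangsbedingung j(0) = -30, erhalten wir j(t) = 48·t - 30. Das Integral von dem Ruck, mit a(0) = -4, ergibt die Beschleunigung: a(t) = 24·t^2 - 30·t - 4. Durch Integration von der Beschleunigung und Verwendung der Anfangsbedingung v(0) = -4, erhalten wir v(t) = 8·t^3 - 15·t^2 - 4·t - 4. Wir haben die Geschwindigkeit v(t) = 8·t^3 - 15·t^2 - 4·t - 4. Durch Einsetzen von t = 4.548796940694875: v(4.548796940694875) = 420.404914112625.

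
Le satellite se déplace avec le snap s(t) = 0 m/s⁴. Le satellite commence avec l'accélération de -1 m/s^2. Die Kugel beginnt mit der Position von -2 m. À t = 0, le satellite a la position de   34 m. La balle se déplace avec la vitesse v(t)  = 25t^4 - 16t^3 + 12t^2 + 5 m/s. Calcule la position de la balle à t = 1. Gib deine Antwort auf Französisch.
Pour résoudre ceci, nous devons prendre 1 intégrale de notre équation de la vitesse v(t) = 25·t^4 - 16·t^3 + 12·t^2 + 5. L'intégrale de la vitesse, avec x(0) = -2, donne la position: x(t) = 5·t^5 - 4·t^4 + 4·t^3 + 5·t - 2. Nous avons la position x(t) = 5·t^5 - 4·t^4 + 4·t^3 + 5·t - 2. En substituant t = 1: x(1) = 8.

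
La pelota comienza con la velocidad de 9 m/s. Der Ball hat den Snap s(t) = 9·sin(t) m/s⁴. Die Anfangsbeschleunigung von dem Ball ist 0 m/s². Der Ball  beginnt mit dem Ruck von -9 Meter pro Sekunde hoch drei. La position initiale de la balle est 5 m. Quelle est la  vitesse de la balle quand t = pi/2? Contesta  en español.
Debemos encontrar la integral de nuestra ecuación del snap s(t) = 9·sin(t) 3 veces. La antiderivada del snap es la sacudida. Usando j(0) = -9, obtenemos j(t) = -9·cos(t). La antiderivada de la sacudida es la aceleración. Usando a(0) = 0, obtenemos a(t) = -9·sin(t). La antiderivada de la aceleración, con v(0) = 9, da la velocidad: v(t) = 9·cos(t). De la ecuación de la velocidad v(t) = 9·cos(t), sustituimos t = pi/2 para obtener v = 0.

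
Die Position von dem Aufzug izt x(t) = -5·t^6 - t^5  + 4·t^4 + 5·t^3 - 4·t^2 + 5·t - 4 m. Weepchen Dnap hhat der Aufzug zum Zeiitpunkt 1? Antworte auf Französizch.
Pour résoudre ceci, nous devons prendre 4 dérivées de notre équation de la position x(t) = -5·t^6 - t^5 + 4·t^4 + 5·t^3 - 4·t^2 + 5·t - 4. La dérivée de la position donne la vitesse: v(t) = -30·t^5 - 5·t^4 + 16·t^3 + 15·t^2 - 8·t + 5. En prenant d/dt de v(t), nous trouvons a(t) = -150·t^4 - 20·t^3 + 48·t^2 + 30·t - 8. La dérivée de l'accélération donne le jerk: j(t) = -600·t^3 - 60·t^2 + 96·t + 30. En dérivant le jerk, nous obtenons le snap: s(t) = -1800·t^2 - 120·t + 96. En utilisant s(t) = -1800·t^2 - 120·t + 96 et en substituant t = 1, nous trouvons s = -1824.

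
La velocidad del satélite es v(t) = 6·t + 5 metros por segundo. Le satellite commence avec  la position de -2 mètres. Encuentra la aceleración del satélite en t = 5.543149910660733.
Para resolver esto, necesitamos tomar 1 derivada de nuestra ecuación de la velocidad v(t) = 6·t + 5. Derivando la velocidad, obtenemos la aceleración: a(t) = 6. De la ecuación de la aceleración a(t) = 6, sustituimos t = 5.543149910660733 para obtener a = 6.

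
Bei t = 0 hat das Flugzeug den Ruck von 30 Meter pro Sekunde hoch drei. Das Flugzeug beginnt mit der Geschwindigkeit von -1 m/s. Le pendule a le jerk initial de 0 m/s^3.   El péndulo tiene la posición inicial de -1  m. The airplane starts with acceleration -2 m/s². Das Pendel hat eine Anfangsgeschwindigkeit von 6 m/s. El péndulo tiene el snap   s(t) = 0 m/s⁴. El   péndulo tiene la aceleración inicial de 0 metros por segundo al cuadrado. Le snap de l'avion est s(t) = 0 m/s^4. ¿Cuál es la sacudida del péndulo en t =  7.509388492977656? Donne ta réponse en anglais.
We must find the antiderivative of our snap equation s(t) = 0 1 time. The integral of snap, with j(0) = 0, gives jerk: j(t) = 0. Using j(t) = 0 and substituting t = 7.509388492977656, we find j = 0.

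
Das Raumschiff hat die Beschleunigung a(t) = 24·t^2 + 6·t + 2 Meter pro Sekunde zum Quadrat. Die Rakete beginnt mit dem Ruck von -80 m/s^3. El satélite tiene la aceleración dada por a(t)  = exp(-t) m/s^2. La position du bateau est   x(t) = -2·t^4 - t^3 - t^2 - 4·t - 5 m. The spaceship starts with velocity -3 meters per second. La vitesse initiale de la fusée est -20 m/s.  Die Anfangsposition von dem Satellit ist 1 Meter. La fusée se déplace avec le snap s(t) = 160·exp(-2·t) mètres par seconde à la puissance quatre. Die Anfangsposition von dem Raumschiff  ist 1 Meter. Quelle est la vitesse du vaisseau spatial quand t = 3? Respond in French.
Pour résoudre ceci, nous devons prendre 1 primitive de notre équation de l'accélération a(t) = 24·t^2 + 6·t + 2. L'intégrale de l'accélération, avec v(0) = -3, donne la vitesse: v(t) = 8·t^3 + 3·t^2 + 2·t - 3. En utilisant v(t) = 8·t^3 + 3·t^2 + 2·t - 3 et en substituant t = 3, nous trouvons v = 246.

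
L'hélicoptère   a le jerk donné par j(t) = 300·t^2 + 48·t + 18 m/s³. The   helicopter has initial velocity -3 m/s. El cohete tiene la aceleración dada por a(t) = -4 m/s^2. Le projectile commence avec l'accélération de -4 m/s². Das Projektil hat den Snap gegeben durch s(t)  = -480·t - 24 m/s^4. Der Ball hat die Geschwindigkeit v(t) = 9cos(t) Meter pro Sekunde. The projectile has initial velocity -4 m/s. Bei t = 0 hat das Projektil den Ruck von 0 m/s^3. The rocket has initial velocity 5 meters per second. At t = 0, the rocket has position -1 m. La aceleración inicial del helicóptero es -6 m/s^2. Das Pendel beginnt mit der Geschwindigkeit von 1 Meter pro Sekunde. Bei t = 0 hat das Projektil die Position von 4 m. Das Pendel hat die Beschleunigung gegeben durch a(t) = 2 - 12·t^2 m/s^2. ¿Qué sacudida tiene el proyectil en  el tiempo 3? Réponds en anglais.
To solve this, we need to take 1 integral of our snap equation s(t) = -480·t - 24. Integrating snap and using the initial condition j(0) = 0, we get j(t) = 24·t·(-10·t - 1). Using j(t) = 24·t·(-10·t - 1) and substituting t = 3, we find j = -2232.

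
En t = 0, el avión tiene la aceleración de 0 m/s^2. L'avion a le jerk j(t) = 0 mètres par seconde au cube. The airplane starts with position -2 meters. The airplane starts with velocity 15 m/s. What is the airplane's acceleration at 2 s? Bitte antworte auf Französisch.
Pour résoudre ceci, nous devons prendre 1 intégrale de notre équation du jerk j(t) = 0. En prenant ∫j(t)dt et en appliquant a(0) = 0, nous trouvons a(t) = 0. De l'équation de l'accélération a(t) = 0, nous substituons t = 2 pour obtenir a = 0.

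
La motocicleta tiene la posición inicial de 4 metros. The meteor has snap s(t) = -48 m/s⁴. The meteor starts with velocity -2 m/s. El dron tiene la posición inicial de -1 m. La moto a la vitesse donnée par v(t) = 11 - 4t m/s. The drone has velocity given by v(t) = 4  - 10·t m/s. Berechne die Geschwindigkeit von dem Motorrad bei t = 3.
Wir haben die Geschwindigkeit v(t) = 11 - 4·t. Durch Einsetzen von t = 3: v(3) = -1.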